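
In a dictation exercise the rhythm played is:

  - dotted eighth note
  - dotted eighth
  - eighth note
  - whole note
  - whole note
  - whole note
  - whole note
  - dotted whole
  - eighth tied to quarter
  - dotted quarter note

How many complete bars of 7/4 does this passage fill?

One bar of 7/4 = 28 sixteenth notes.
Express everything in sixteenth notes: dotted eighth note = 3; dotted eighth = 3; eighth note = 2; whole note = 16; whole note = 16; whole note = 16; whole note = 16; dotted whole = 24; eighth tied to quarter (eighth + quarter) = 6; dotted quarter note = 6.
Adding: 3 + 3 + 2 + 16 + 16 + 16 + 16 + 24 + 6 + 6 = 108.
108 ÷ 28 = 3 complete bars with 24 left over.

3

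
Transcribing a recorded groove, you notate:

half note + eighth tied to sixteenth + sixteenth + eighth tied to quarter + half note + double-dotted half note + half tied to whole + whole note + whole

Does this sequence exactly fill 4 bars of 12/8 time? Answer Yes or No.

One bar of 12/8 = 24 sixteenth notes, so 4 bars = 96.
Each duration in sixteenth notes: half note = 8; eighth tied to sixteenth (eighth + sixteenth) = 3; sixteenth = 1; eighth tied to quarter (eighth + quarter) = 6; half note = 8; double-dotted half note = 14; half tied to whole (half + whole) = 24; whole note = 16; whole = 16.
Total: 8 + 3 + 1 + 6 + 8 + 14 + 24 + 16 + 16 = 96.
96 equals 96, so the answer is Yes.

Yes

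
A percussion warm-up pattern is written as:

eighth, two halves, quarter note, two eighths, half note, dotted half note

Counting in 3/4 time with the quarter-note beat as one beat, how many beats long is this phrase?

11.5

One quarter-note beat = 2 eighth notes.
Working in eighth notes: eighth = 1; half = 4; half = 4; quarter note = 2; eighth = 1; eighth = 1; half note = 4; dotted half note = 6.
Adding: 1 + 4 + 4 + 2 + 1 + 1 + 4 + 6 = 23.
23 ÷ 2 = 11.5 beats.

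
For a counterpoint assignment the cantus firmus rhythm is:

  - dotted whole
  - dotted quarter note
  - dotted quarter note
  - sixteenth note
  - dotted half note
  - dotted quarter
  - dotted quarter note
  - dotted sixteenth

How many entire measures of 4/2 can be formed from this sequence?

One bar of 4/2 = 64 thirty-second notes.
Convert each value to thirty-second notes: dotted whole = 48; dotted quarter note = 12; dotted quarter note = 12; sixteenth note = 2; dotted half note = 24; dotted quarter = 12; dotted quarter note = 12; dotted sixteenth = 3.
Sum: 48 + 12 + 12 + 2 + 24 + 12 + 12 + 3 = 125.
125 ÷ 64 = 1 complete bar with 61 left over.

1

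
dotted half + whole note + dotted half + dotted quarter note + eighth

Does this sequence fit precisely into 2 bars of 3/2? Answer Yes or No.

One bar of 3/2 = 12 eighth notes, so 2 bars = 24.
In eighth notes: dotted half = 6; whole note = 8; dotted half = 6; dotted quarter note = 3; eighth = 1.
Sum: 6 + 8 + 6 + 3 + 1 = 24.
24 equals 24, so the answer is Yes.

Yes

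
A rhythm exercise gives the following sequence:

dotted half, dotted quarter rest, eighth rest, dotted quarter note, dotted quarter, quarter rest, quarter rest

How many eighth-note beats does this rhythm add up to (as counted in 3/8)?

One eighth-note beat = 2 sixteenth notes.
Express everything in sixteenth notes: dotted half = 12; dotted quarter rest = 6; eighth rest = 2; dotted quarter note = 6; dotted quarter = 6; quarter rest = 4; quarter rest = 4.
Total: 12 + 6 + 2 + 6 + 6 + 4 + 4 = 40.
40 ÷ 2 = 20 beats.

20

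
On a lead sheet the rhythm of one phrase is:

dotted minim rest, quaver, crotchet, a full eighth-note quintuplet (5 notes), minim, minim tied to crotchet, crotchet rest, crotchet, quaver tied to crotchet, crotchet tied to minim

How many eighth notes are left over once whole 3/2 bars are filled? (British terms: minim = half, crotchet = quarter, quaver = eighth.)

0

One bar of 3/2 = 12 eighth notes.
Express everything in eighth notes: dotted minim rest = 6; quaver = 1; crotchet = 2; a full eighth-note quintuplet (5 notes) (five quintuplet eighths span one half) = 4; minim = 4; minim tied to crotchet (minim + crotchet) = 6; crotchet rest = 2; crotchet = 2; quaver tied to crotchet (quaver + crotchet) = 3; crotchet tied to minim (crotchet + minim) = 6.
Adding: 6 + 1 + 2 + 4 + 4 + 6 + 2 + 2 + 3 + 6 = 36.
36 ÷ 12 = 3 complete bars with 0 eighth notes remaining.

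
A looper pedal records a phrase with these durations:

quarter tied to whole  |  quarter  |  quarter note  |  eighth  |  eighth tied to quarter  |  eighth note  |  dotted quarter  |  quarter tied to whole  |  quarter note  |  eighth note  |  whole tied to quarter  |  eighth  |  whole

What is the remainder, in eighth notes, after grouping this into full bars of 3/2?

6

One bar of 3/2 = 12 eighth notes.
Convert each value to eighth notes: quarter tied to whole (quarter + whole) = 10; quarter = 2; quarter note = 2; eighth = 1; eighth tied to quarter (eighth + quarter) = 3; eighth note = 1; dotted quarter = 3; quarter tied to whole (quarter + whole) = 10; quarter note = 2; eighth note = 1; whole tied to quarter (whole + quarter) = 10; eighth = 1; whole = 8.
Sum: 10 + 2 + 2 + 1 + 3 + 1 + 3 + 10 + 2 + 1 + 10 + 1 + 8 = 54.
54 ÷ 12 = 4 complete bars with 6 eighth notes remaining.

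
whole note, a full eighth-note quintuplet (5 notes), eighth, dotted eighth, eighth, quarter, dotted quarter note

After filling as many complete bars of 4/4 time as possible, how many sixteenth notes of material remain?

One bar of 4/4 = 16 sixteenth notes.
Working in sixteenth notes: whole note = 16; a full eighth-note quintuplet (5 notes) (five quintuplet eighths span one half) = 8; eighth = 2; dotted eighth = 3; eighth = 2; quarter = 4; dotted quarter note = 6.
Adding: 16 + 8 + 2 + 3 + 2 + 4 + 6 = 41.
41 ÷ 16 = 2 complete bars with 9 sixteenth notes remaining.

9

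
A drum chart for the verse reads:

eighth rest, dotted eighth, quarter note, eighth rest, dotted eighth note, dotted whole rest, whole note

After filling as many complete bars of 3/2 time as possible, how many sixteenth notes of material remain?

One bar of 3/2 = 24 sixteenth notes.
Convert each value to sixteenth notes: eighth rest = 2; dotted eighth = 3; quarter note = 4; eighth rest = 2; dotted eighth note = 3; dotted whole rest = 24; whole note = 16.
Sum: 2 + 3 + 4 + 2 + 3 + 24 + 16 = 54.
54 ÷ 24 = 2 complete bars with 6 sixteenth notes remaining.

6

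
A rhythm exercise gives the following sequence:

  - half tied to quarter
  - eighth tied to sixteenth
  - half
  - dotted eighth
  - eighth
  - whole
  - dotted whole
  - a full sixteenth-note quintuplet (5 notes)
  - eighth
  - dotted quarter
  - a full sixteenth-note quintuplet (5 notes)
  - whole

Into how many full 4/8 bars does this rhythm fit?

One bar of 4/8 = 8 sixteenth notes.
Express everything in sixteenth notes: half tied to quarter (half + quarter) = 12; eighth tied to sixteenth (eighth + sixteenth) = 3; half = 8; dotted eighth = 3; eighth = 2; whole = 16; dotted whole = 24; a full sixteenth-note quintuplet (5 notes) (five quintuplet sixteenths span one quarter) = 4; eighth = 2; dotted quarter = 6; a full sixteenth-note quintuplet (5 notes) (five quintuplet sixteenths span one quarter) = 4; whole = 16.
Altogether 12 + 3 + 8 + 3 + 2 + 16 + 24 + 4 + 2 + 6 + 4 + 16 = 100.
100 ÷ 8 = 12 complete bars with 4 left over.

12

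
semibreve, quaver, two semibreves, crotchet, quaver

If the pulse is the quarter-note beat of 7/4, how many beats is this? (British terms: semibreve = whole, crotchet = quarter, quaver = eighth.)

One quarter-note beat = 2 eighth notes.
In eighth notes: semibreve = 8; quaver = 1; semibreve = 8; semibreve = 8; crotchet = 2; quaver = 1.
Adding: 8 + 1 + 8 + 8 + 2 + 1 = 28.
28 ÷ 2 = 14 beats.

14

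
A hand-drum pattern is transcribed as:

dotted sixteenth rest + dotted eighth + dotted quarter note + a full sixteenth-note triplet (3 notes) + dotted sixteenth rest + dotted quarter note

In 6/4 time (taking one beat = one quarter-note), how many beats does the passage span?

5

One quarter-note beat = 8 thirty-second notes.
Each duration in thirty-second notes: dotted sixteenth rest = 3; dotted eighth = 6; dotted quarter note = 12; a full sixteenth-note triplet (3 notes) (three triplet sixteenths span one eighth) = 4; dotted sixteenth rest = 3; dotted quarter note = 12.
Total: 3 + 6 + 12 + 4 + 3 + 12 = 40.
40 ÷ 8 = 5 beats.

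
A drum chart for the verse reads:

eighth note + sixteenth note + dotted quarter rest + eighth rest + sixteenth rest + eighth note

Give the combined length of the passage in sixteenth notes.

14

Each duration in sixteenth notes: eighth note = 2; sixteenth note = 1; dotted quarter rest = 6; eighth rest = 2; sixteenth rest = 1; eighth note = 2.
Sum: 2 + 1 + 6 + 2 + 1 + 2 = 14 sixteenth notes.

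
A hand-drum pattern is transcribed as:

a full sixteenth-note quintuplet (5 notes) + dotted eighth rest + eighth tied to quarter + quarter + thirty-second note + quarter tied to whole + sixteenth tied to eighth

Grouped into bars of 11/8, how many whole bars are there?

1

One bar of 11/8 = 44 thirty-second notes.
Convert each value to thirty-second notes: a full sixteenth-note quintuplet (5 notes) (five quintuplet sixteenths span one quarter) = 8; dotted eighth rest = 6; eighth tied to quarter (eighth + quarter) = 12; quarter = 8; thirty-second note = 1; quarter tied to whole (quarter + whole) = 40; sixteenth tied to eighth (sixteenth + eighth) = 6.
Altogether 8 + 6 + 12 + 8 + 1 + 40 + 6 = 81.
81 ÷ 44 = 1 complete bar with 37 left over.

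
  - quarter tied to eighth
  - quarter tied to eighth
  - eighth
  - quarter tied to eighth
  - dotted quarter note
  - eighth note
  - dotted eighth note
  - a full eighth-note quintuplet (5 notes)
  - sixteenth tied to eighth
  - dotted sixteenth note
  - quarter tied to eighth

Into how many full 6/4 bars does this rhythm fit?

2

One bar of 6/4 = 48 thirty-second notes.
Express everything in thirty-second notes: quarter tied to eighth (quarter + eighth) = 12; quarter tied to eighth (quarter + eighth) = 12; eighth = 4; quarter tied to eighth (quarter + eighth) = 12; dotted quarter note = 12; eighth note = 4; dotted eighth note = 6; a full eighth-note quintuplet (5 notes) (five quintuplet eighths span one half) = 16; sixteenth tied to eighth (sixteenth + eighth) = 6; dotted sixteenth note = 3; quarter tied to eighth (quarter + eighth) = 12.
Adding: 12 + 12 + 4 + 12 + 12 + 4 + 6 + 16 + 6 + 3 + 12 = 99.
99 ÷ 48 = 2 complete bars with 3 left over.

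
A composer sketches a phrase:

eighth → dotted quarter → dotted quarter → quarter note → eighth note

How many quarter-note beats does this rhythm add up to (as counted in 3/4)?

5

One quarter-note beat = 2 eighth notes.
In eighth notes: eighth = 1; dotted quarter = 3; dotted quarter = 3; quarter note = 2; eighth note = 1.
Altogether 1 + 3 + 3 + 2 + 1 = 10.
10 ÷ 2 = 5 beats.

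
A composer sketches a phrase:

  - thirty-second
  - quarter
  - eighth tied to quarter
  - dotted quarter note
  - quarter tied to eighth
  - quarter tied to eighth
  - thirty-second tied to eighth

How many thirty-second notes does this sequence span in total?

62

Each duration in thirty-second notes: thirty-second = 1; quarter = 8; eighth tied to quarter (eighth + quarter) = 12; dotted quarter note = 12; quarter tied to eighth (quarter + eighth) = 12; quarter tied to eighth (quarter + eighth) = 12; thirty-second tied to eighth (thirty-second + eighth) = 5.
Sum: 1 + 8 + 12 + 12 + 12 + 12 + 5 = 62 thirty-second notes.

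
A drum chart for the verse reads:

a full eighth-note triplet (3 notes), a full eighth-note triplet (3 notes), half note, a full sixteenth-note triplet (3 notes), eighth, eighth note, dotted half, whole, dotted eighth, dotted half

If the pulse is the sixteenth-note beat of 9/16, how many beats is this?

One sixteenth-note beat = 2 thirty-second notes.
Working in thirty-second notes: a full eighth-note triplet (3 notes) (three triplet eighths span one quarter) = 8; a full eighth-note triplet (3 notes) (three triplet eighths span one quarter) = 8; half note = 16; a full sixteenth-note triplet (3 notes) (three triplet sixteenths span one eighth) = 4; eighth = 4; eighth note = 4; dotted half = 24; whole = 32; dotted eighth = 6; dotted half = 24.
Adding: 8 + 8 + 16 + 4 + 4 + 4 + 24 + 32 + 6 + 24 = 130.
130 ÷ 2 = 65 beats.

65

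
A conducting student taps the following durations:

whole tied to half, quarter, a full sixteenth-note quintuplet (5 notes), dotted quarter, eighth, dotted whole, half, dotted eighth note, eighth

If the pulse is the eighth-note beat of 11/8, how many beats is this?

38.5

One eighth-note beat = 2 sixteenth notes.
Working in sixteenth notes: whole tied to half (whole + half) = 24; quarter = 4; a full sixteenth-note quintuplet (5 notes) (five quintuplet sixteenths span one quarter) = 4; dotted quarter = 6; eighth = 2; dotted whole = 24; half = 8; dotted eighth note = 3; eighth = 2.
Total: 24 + 4 + 4 + 6 + 2 + 24 + 8 + 3 + 2 = 77.
77 ÷ 2 = 38.5 beats.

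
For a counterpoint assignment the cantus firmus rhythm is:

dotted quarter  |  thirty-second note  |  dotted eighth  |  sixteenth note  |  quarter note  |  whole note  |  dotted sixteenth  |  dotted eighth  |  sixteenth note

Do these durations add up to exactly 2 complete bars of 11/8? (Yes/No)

No

One bar of 11/8 = 44 thirty-second notes, so 2 bars = 88.
Working in thirty-second notes: dotted quarter = 12; thirty-second note = 1; dotted eighth = 6; sixteenth note = 2; quarter note = 8; whole note = 32; dotted sixteenth = 3; dotted eighth = 6; sixteenth note = 2.
Sum: 12 + 1 + 6 + 2 + 8 + 32 + 3 + 6 + 2 = 72.
72 falls short of 88, so the answer is No.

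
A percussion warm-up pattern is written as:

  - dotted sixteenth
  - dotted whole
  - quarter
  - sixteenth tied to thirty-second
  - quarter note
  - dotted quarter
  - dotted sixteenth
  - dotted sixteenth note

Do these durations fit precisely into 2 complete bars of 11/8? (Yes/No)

One bar of 11/8 = 44 thirty-second notes, so 2 bars = 88.
Working in thirty-second notes: dotted sixteenth = 3; dotted whole = 48; quarter = 8; sixteenth tied to thirty-second (sixteenth + thirty-second) = 3; quarter note = 8; dotted quarter = 12; dotted sixteenth = 3; dotted sixteenth note = 3.
Total: 3 + 48 + 8 + 3 + 8 + 12 + 3 + 3 = 88.
88 equals 88, so the answer is Yes.

Yes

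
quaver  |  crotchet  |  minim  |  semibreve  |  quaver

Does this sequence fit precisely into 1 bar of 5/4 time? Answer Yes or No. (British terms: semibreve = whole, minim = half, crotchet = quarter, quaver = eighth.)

One bar of 5/4 = 10 eighth notes.
Working in eighth notes: quaver = 1; crotchet = 2; minim = 4; semibreve = 8; quaver = 1.
Adding: 1 + 2 + 4 + 8 + 1 = 16.
16 exceeds 10, so the answer is No.

No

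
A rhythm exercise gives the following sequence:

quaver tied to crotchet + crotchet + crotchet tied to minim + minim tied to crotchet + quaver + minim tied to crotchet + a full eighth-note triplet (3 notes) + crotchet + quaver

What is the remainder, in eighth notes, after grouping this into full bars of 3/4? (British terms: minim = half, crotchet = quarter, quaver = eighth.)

One bar of 3/4 = 6 eighth notes.
Express everything in eighth notes: quaver tied to crotchet (quaver + crotchet) = 3; crotchet = 2; crotchet tied to minim (crotchet + minim) = 6; minim tied to crotchet (minim + crotchet) = 6; quaver = 1; minim tied to crotchet (minim + crotchet) = 6; a full eighth-note triplet (3 notes) (three triplet eighths span one quarter) = 2; crotchet = 2; quaver = 1.
Total: 3 + 2 + 6 + 6 + 1 + 6 + 2 + 2 + 1 = 29.
29 ÷ 6 = 4 complete bars with 5 eighth notes remaining.

5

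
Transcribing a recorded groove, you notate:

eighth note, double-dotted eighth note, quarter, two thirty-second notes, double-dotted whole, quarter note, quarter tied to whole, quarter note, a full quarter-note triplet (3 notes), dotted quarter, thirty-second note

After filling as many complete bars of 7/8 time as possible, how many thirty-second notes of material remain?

One bar of 7/8 = 28 thirty-second notes.
In thirty-second notes: eighth note = 4; double-dotted eighth note = 7; quarter = 8; thirty-second note = 1; thirty-second note = 1; double-dotted whole = 56; quarter note = 8; quarter tied to whole (quarter + whole) = 40; quarter note = 8; a full quarter-note triplet (3 notes) (three triplet quarters span one half) = 16; dotted quarter = 12; thirty-second note = 1.
Total: 4 + 7 + 8 + 1 + 1 + 56 + 8 + 40 + 8 + 16 + 12 + 1 = 162.
162 ÷ 28 = 5 complete bars with 22 thirty-second notes remaining.

22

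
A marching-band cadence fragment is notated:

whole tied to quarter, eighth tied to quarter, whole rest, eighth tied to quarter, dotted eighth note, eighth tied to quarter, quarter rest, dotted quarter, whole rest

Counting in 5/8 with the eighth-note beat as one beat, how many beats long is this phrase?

41.5

One eighth-note beat = 2 sixteenth notes.
In sixteenth notes: whole tied to quarter (whole + quarter) = 20; eighth tied to quarter (eighth + quarter) = 6; whole rest = 16; eighth tied to quarter (eighth + quarter) = 6; dotted eighth note = 3; eighth tied to quarter (eighth + quarter) = 6; quarter rest = 4; dotted quarter = 6; whole rest = 16.
Sum: 20 + 6 + 16 + 6 + 3 + 6 + 4 + 6 + 16 = 83.
83 ÷ 2 = 41.5 beats.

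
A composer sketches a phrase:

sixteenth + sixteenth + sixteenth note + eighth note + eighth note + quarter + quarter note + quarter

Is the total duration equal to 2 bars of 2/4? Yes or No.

One bar of 2/4 = 8 sixteenth notes, so 2 bars = 16.
Express everything in sixteenth notes: sixteenth = 1; sixteenth = 1; sixteenth note = 1; eighth note = 2; eighth note = 2; quarter = 4; quarter note = 4; quarter = 4.
Altogether 1 + 1 + 1 + 2 + 2 + 4 + 4 + 4 = 19.
19 exceeds 16, so the answer is No.

No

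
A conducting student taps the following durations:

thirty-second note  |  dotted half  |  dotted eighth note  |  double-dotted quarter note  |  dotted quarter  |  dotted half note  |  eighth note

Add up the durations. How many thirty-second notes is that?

Each duration in thirty-second notes: thirty-second note = 1; dotted half = 24; dotted eighth note = 6; double-dotted quarter note = 14; dotted quarter = 12; dotted half note = 24; eighth note = 4.
Total: 1 + 24 + 6 + 14 + 12 + 24 + 4 = 85 thirty-second notes.

85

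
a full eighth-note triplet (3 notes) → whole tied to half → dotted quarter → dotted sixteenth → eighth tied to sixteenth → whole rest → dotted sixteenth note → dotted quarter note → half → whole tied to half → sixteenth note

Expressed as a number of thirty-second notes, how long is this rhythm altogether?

Working in thirty-second notes: a full eighth-note triplet (3 notes) (three triplet eighths span one quarter) = 8; whole tied to half (whole + half) = 48; dotted quarter = 12; dotted sixteenth = 3; eighth tied to sixteenth (eighth + sixteenth) = 6; whole rest = 32; dotted sixteenth note = 3; dotted quarter note = 12; half = 16; whole tied to half (whole + half) = 48; sixteenth note = 2.
Sum: 8 + 48 + 12 + 3 + 6 + 32 + 3 + 12 + 16 + 48 + 2 = 190 thirty-second notes.

190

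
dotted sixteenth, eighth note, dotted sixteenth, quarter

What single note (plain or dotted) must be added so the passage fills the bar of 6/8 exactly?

dotted eighth note

The bar of 6/8 = 24 thirty-second notes.
Convert each value to thirty-second notes: dotted sixteenth = 3; eighth note = 4; dotted sixteenth = 3; quarter = 8.
Sum: 3 + 4 + 3 + 8 = 18.
Remaining: 24 − 18 = 6 thirty-second notes, which is a dotted eighth note.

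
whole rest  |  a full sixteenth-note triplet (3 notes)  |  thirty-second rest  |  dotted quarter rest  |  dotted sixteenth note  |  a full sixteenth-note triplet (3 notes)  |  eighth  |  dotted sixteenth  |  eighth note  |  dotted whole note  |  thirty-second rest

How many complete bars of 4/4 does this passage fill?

One bar of 4/4 = 32 thirty-second notes.
Each duration in thirty-second notes: whole rest = 32; a full sixteenth-note triplet (3 notes) (three triplet sixteenths span one eighth) = 4; thirty-second rest = 1; dotted quarter rest = 12; dotted sixteenth note = 3; a full sixteenth-note triplet (3 notes) (three triplet sixteenths span one eighth) = 4; eighth = 4; dotted sixteenth = 3; eighth note = 4; dotted whole note = 48; thirty-second rest = 1.
Adding: 32 + 4 + 1 + 12 + 3 + 4 + 4 + 3 + 4 + 48 + 1 = 116.
116 ÷ 32 = 3 complete bars with 20 left over.

3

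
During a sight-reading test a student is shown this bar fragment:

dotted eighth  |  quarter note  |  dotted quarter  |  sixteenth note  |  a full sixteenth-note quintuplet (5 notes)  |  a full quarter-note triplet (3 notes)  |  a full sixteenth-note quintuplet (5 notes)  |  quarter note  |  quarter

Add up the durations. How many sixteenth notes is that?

In sixteenth notes: dotted eighth = 3; quarter note = 4; dotted quarter = 6; sixteenth note = 1; a full sixteenth-note quintuplet (5 notes) (five quintuplet sixteenths span one quarter) = 4; a full quarter-note triplet (3 notes) (three triplet quarters span one half) = 8; a full sixteenth-note quintuplet (5 notes) (five quintuplet sixteenths span one quarter) = 4; quarter note = 4; quarter = 4.
Altogether 3 + 4 + 6 + 1 + 4 + 8 + 4 + 4 + 4 = 38 sixteenth notes.

38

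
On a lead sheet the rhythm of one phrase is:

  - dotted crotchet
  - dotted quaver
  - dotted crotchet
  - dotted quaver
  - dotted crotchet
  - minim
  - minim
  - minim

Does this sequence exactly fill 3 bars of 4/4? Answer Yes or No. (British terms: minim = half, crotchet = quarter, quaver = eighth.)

Yes

One bar of 4/4 = 16 sixteenth notes, so 3 bars = 48.
Each duration in sixteenth notes: dotted crotchet = 6; dotted quaver = 3; dotted crotchet = 6; dotted quaver = 3; dotted crotchet = 6; minim = 8; minim = 8; minim = 8.
Altogether 6 + 3 + 6 + 3 + 6 + 8 + 8 + 8 = 48.
48 equals 48, so the answer is Yes.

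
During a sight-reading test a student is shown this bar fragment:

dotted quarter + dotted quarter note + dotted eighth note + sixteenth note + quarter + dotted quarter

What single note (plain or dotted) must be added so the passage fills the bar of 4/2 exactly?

The bar of 4/2 = 32 sixteenth notes.
Working in sixteenth notes: dotted quarter = 6; dotted quarter note = 6; dotted eighth note = 3; sixteenth note = 1; quarter = 4; dotted quarter = 6.
Total: 6 + 6 + 3 + 1 + 4 + 6 = 26.
Remaining: 32 − 26 = 6 sixteenth notes, which is a dotted quarter note.

dotted quarter note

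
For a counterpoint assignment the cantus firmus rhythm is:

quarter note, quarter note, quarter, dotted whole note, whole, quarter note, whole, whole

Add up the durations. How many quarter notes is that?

22

In quarter notes: quarter note = 1; quarter note = 1; quarter = 1; dotted whole note = 6; whole = 4; quarter note = 1; whole = 4; whole = 4.
Total: 1 + 1 + 1 + 6 + 4 + 1 + 4 + 4 = 22 quarter notes.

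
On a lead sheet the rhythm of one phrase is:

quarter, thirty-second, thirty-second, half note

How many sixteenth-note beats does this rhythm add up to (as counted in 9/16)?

13

One sixteenth-note beat = 2 thirty-second notes.
Express everything in thirty-second notes: quarter = 8; thirty-second = 1; thirty-second = 1; half note = 16.
Total: 8 + 1 + 1 + 16 = 26.
26 ÷ 2 = 13 beats.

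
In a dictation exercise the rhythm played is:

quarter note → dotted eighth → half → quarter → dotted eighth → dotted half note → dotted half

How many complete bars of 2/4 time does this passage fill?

5

One bar of 2/4 = 8 sixteenth notes.
Express everything in sixteenth notes: quarter note = 4; dotted eighth = 3; half = 8; quarter = 4; dotted eighth = 3; dotted half note = 12; dotted half = 12.
Altogether 4 + 3 + 8 + 4 + 3 + 12 + 12 = 46.
46 ÷ 8 = 5 complete bars with 6 left over.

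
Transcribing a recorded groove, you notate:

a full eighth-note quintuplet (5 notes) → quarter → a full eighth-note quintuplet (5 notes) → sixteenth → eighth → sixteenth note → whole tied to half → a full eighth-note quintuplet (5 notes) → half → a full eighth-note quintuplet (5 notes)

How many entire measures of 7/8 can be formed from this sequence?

5

One bar of 7/8 = 14 sixteenth notes.
Convert each value to sixteenth notes: a full eighth-note quintuplet (5 notes) (five quintuplet eighths span one half) = 8; quarter = 4; a full eighth-note quintuplet (5 notes) (five quintuplet eighths span one half) = 8; sixteenth = 1; eighth = 2; sixteenth note = 1; whole tied to half (whole + half) = 24; a full eighth-note quintuplet (5 notes) (five quintuplet eighths span one half) = 8; half = 8; a full eighth-note quintuplet (5 notes) (five quintuplet eighths span one half) = 8.
Sum: 8 + 4 + 8 + 1 + 2 + 1 + 24 + 8 + 8 + 8 = 72.
72 ÷ 14 = 5 complete bars with 2 left over.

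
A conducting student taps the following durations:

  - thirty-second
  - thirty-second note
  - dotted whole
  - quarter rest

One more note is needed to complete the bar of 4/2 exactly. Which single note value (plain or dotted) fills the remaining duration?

The bar of 4/2 = 64 thirty-second notes.
In thirty-second notes: thirty-second = 1; thirty-second note = 1; dotted whole = 48; quarter rest = 8.
Adding: 1 + 1 + 48 + 8 = 58.
Remaining: 64 − 58 = 6 thirty-second notes, which is a dotted eighth note.

dotted eighth note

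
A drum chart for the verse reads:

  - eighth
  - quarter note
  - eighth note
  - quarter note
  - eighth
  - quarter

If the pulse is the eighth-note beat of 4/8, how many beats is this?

9

One eighth-note beat = 2 sixteenth notes.
Working in sixteenth notes: eighth = 2; quarter note = 4; eighth note = 2; quarter note = 4; eighth = 2; quarter = 4.
Sum: 2 + 4 + 2 + 4 + 2 + 4 = 18.
18 ÷ 2 = 9 beats.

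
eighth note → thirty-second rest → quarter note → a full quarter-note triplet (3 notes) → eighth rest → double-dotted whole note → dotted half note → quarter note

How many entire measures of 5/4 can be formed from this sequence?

One bar of 5/4 = 40 thirty-second notes.
Working in thirty-second notes: eighth note = 4; thirty-second rest = 1; quarter note = 8; a full quarter-note triplet (3 notes) (three triplet quarters span one half) = 16; eighth rest = 4; double-dotted whole note = 56; dotted half note = 24; quarter note = 8.
Altogether 4 + 1 + 8 + 16 + 4 + 56 + 24 + 8 = 121.
121 ÷ 40 = 3 complete bars with 1 left over.

3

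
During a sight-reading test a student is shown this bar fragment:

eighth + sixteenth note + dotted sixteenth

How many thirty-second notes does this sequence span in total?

In thirty-second notes: eighth = 4; sixteenth note = 2; dotted sixteenth = 3.
Sum: 4 + 2 + 3 = 9 thirty-second notes.

9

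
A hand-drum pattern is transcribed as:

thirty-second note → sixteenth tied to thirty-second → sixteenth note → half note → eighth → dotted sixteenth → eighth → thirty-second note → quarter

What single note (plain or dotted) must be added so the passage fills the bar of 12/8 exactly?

The bar of 12/8 = 48 thirty-second notes.
Express everything in thirty-second notes: thirty-second note = 1; sixteenth tied to thirty-second (sixteenth + thirty-second) = 3; sixteenth note = 2; half note = 16; eighth = 4; dotted sixteenth = 3; eighth = 4; thirty-second note = 1; quarter = 8.
Total: 1 + 3 + 2 + 16 + 4 + 3 + 4 + 1 + 8 = 42.
Remaining: 48 − 42 = 6 thirty-second notes, which is a dotted eighth note.

dotted eighth note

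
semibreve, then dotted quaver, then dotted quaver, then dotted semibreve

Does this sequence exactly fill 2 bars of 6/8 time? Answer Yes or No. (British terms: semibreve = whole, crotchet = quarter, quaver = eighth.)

No

One bar of 6/8 = 12 sixteenth notes, so 2 bars = 24.
Convert each value to sixteenth notes: semibreve = 16; dotted quaver = 3; dotted quaver = 3; dotted semibreve = 24.
Altogether 16 + 3 + 3 + 24 = 46.
46 exceeds 24, so the answer is No.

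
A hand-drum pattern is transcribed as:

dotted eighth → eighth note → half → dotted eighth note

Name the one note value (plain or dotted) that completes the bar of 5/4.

quarter note

The bar of 5/4 = 20 sixteenth notes.
Each duration in sixteenth notes: dotted eighth = 3; eighth note = 2; half = 8; dotted eighth note = 3.
Altogether 3 + 2 + 8 + 3 = 16.
Remaining: 20 − 16 = 4 sixteenth notes, which is a quarter note.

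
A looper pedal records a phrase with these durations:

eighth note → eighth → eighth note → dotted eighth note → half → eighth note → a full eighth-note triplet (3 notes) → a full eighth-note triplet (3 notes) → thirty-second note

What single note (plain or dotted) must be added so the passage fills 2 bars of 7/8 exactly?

2 bars of 7/8 = 56 thirty-second notes.
Express everything in thirty-second notes: eighth note = 4; eighth = 4; eighth note = 4; dotted eighth note = 6; half = 16; eighth note = 4; a full eighth-note triplet (3 notes) (three triplet eighths span one quarter) = 8; a full eighth-note triplet (3 notes) (three triplet eighths span one quarter) = 8; thirty-second note = 1.
Adding: 4 + 4 + 4 + 6 + 16 + 4 + 8 + 8 + 1 = 55.
Remaining: 56 − 55 = 1 thirty-second note, which is a thirty-second note.

thirty-second note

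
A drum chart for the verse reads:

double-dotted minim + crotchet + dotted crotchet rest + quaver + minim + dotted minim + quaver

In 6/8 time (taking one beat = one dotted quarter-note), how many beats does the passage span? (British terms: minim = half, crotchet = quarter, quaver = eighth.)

8

One dotted quarter-note beat = 3 eighth notes.
In eighth notes: double-dotted minim = 7; crotchet = 2; dotted crotchet rest = 3; quaver = 1; minim = 4; dotted minim = 6; quaver = 1.
Altogether 7 + 2 + 3 + 1 + 4 + 6 + 1 = 24.
24 ÷ 3 = 8 beats.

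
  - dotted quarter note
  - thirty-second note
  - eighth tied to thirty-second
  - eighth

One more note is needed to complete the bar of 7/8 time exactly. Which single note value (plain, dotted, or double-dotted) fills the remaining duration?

dotted eighth note

The bar of 7/8 = 28 thirty-second notes.
Convert each value to thirty-second notes: dotted quarter note = 12; thirty-second note = 1; eighth tied to thirty-second (eighth + thirty-second) = 5; eighth = 4.
Total: 12 + 1 + 5 + 4 = 22.
Remaining: 28 − 22 = 6 thirty-second notes, which is a dotted eighth note.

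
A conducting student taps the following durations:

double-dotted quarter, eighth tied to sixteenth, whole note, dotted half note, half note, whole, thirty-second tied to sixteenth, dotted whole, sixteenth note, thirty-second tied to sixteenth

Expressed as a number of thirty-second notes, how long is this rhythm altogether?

180

Convert each value to thirty-second notes: double-dotted quarter = 14; eighth tied to sixteenth (eighth + sixteenth) = 6; whole note = 32; dotted half note = 24; half note = 16; whole = 32; thirty-second tied to sixteenth (thirty-second + sixteenth) = 3; dotted whole = 48; sixteenth note = 2; thirty-second tied to sixteenth (thirty-second + sixteenth) = 3.
Altogether 14 + 6 + 32 + 24 + 16 + 32 + 3 + 48 + 2 + 3 = 180 thirty-second notes.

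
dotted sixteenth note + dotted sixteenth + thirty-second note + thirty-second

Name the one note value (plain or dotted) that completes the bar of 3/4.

half note

The bar of 3/4 = 24 thirty-second notes.
Working in thirty-second notes: dotted sixteenth note = 3; dotted sixteenth = 3; thirty-second note = 1; thirty-second = 1.
Sum: 3 + 3 + 1 + 1 = 8.
Remaining: 24 − 8 = 16 thirty-second notes, which is a half note.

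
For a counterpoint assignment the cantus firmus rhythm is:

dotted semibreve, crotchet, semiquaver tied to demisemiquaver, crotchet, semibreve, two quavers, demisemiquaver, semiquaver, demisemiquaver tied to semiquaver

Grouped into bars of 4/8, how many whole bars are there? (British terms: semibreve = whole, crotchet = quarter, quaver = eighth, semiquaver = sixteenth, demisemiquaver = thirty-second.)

One bar of 4/8 = 16 thirty-second notes.
Working in thirty-second notes: dotted semibreve = 48; crotchet = 8; semiquaver tied to demisemiquaver (semiquaver + demisemiquaver) = 3; crotchet = 8; semibreve = 32; quaver = 4; quaver = 4; demisemiquaver = 1; semiquaver = 2; demisemiquaver tied to semiquaver (demisemiquaver + semiquaver) = 3.
Adding: 48 + 8 + 3 + 8 + 32 + 4 + 4 + 1 + 2 + 3 = 113.
113 ÷ 16 = 7 complete bars with 1 left over.

7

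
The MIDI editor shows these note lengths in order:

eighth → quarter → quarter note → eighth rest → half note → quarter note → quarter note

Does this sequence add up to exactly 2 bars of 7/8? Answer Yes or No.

One bar of 7/8 = 7 eighth notes, so 2 bars = 14.
Working in eighth notes: eighth = 1; quarter = 2; quarter note = 2; eighth rest = 1; half note = 4; quarter note = 2; quarter note = 2.
Altogether 1 + 2 + 2 + 1 + 4 + 2 + 2 = 14.
14 equals 14, so the answer is Yes.

Yes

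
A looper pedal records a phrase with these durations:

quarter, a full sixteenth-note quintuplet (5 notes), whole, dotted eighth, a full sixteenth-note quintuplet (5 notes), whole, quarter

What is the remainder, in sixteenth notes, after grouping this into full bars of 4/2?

One bar of 4/2 = 32 sixteenth notes.
Express everything in sixteenth notes: quarter = 4; a full sixteenth-note quintuplet (5 notes) (five quintuplet sixteenths span one quarter) = 4; whole = 16; dotted eighth = 3; a full sixteenth-note quintuplet (5 notes) (five quintuplet sixteenths span one quarter) = 4; whole = 16; quarter = 4.
Sum: 4 + 4 + 16 + 3 + 4 + 16 + 4 = 51.
51 ÷ 32 = 1 complete bar with 19 sixteenth notes remaining.

19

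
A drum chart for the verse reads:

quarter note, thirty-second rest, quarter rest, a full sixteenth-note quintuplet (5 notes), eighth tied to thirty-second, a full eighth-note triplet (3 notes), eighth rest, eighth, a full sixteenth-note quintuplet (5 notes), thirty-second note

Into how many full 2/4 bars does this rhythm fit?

3

One bar of 2/4 = 16 thirty-second notes.
Working in thirty-second notes: quarter note = 8; thirty-second rest = 1; quarter rest = 8; a full sixteenth-note quintuplet (5 notes) (five quintuplet sixteenths span one quarter) = 8; eighth tied to thirty-second (eighth + thirty-second) = 5; a full eighth-note triplet (3 notes) (three triplet eighths span one quarter) = 8; eighth rest = 4; eighth = 4; a full sixteenth-note quintuplet (5 notes) (five quintuplet sixteenths span one quarter) = 8; thirty-second note = 1.
Altogether 8 + 1 + 8 + 8 + 5 + 8 + 4 + 4 + 8 + 1 = 55.
55 ÷ 16 = 3 complete bars with 7 left over.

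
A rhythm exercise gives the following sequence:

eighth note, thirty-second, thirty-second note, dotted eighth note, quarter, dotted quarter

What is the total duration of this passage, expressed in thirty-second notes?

32

In thirty-second notes: eighth note = 4; thirty-second = 1; thirty-second note = 1; dotted eighth note = 6; quarter = 8; dotted quarter = 12.
Total: 4 + 1 + 1 + 6 + 8 + 12 = 32 thirty-second notes.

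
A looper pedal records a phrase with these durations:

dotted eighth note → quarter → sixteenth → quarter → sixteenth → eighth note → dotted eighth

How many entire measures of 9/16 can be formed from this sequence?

One bar of 9/16 = 9 sixteenth notes.
Express everything in sixteenth notes: dotted eighth note = 3; quarter = 4; sixteenth = 1; quarter = 4; sixteenth = 1; eighth note = 2; dotted eighth = 3.
Total: 3 + 4 + 1 + 4 + 1 + 2 + 3 = 18.
18 ÷ 9 = 2 complete bars with 0 left over.

2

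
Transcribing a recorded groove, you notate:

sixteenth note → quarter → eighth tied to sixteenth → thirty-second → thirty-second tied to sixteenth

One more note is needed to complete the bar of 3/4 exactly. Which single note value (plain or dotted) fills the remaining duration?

eighth note

The bar of 3/4 = 24 thirty-second notes.
Convert each value to thirty-second notes: sixteenth note = 2; quarter = 8; eighth tied to sixteenth (eighth + sixteenth) = 6; thirty-second = 1; thirty-second tied to sixteenth (thirty-second + sixteenth) = 3.
Adding: 2 + 8 + 6 + 1 + 3 = 20.
Remaining: 24 − 20 = 4 thirty-second notes, which is a eighth note.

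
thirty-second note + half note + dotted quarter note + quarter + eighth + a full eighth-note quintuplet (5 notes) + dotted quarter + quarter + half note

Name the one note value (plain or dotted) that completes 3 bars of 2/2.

3 bars of 2/2 = 96 thirty-second notes.
Each duration in thirty-second notes: thirty-second note = 1; half note = 16; dotted quarter note = 12; quarter = 8; eighth = 4; a full eighth-note quintuplet (5 notes) (five quintuplet eighths span one half) = 16; dotted quarter = 12; quarter = 8; half note = 16.
Altogether 1 + 16 + 12 + 8 + 4 + 16 + 12 + 8 + 16 = 93.
Remaining: 96 − 93 = 3 thirty-second notes, which is a dotted sixteenth note.

dotted sixteenth note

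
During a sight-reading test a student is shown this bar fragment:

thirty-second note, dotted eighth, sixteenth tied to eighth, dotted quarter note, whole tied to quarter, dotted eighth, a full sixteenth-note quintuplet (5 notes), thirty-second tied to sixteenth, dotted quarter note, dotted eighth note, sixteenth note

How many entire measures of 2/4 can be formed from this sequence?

6

One bar of 2/4 = 16 thirty-second notes.
Each duration in thirty-second notes: thirty-second note = 1; dotted eighth = 6; sixteenth tied to eighth (sixteenth + eighth) = 6; dotted quarter note = 12; whole tied to quarter (whole + quarter) = 40; dotted eighth = 6; a full sixteenth-note quintuplet (5 notes) (five quintuplet sixteenths span one quarter) = 8; thirty-second tied to sixteenth (thirty-second + sixteenth) = 3; dotted quarter note = 12; dotted eighth note = 6; sixteenth note = 2.
Total: 1 + 6 + 6 + 12 + 40 + 6 + 8 + 3 + 12 + 6 + 2 = 102.
102 ÷ 16 = 6 complete bars with 6 left over.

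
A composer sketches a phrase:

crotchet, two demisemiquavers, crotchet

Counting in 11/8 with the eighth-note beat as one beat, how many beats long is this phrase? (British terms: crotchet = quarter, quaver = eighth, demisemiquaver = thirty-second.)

4.5

One eighth-note beat = 4 thirty-second notes.
Each duration in thirty-second notes: crotchet = 8; demisemiquaver = 1; demisemiquaver = 1; crotchet = 8.
Total: 8 + 1 + 1 + 8 = 18.
18 ÷ 4 = 4.5 beats.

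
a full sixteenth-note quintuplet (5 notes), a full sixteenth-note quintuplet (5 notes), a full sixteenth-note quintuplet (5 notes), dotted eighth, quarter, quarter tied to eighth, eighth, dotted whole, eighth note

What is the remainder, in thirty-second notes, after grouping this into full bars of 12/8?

10

One bar of 12/8 = 24 sixteenth notes.
Working in sixteenth notes: a full sixteenth-note quintuplet (5 notes) (five quintuplet sixteenths span one quarter) = 4; a full sixteenth-note quintuplet (5 notes) (five quintuplet sixteenths span one quarter) = 4; a full sixteenth-note quintuplet (5 notes) (five quintuplet sixteenths span one quarter) = 4; dotted eighth = 3; quarter = 4; quarter tied to eighth (quarter + eighth) = 6; eighth = 2; dotted whole = 24; eighth note = 2.
Adding: 4 + 4 + 4 + 3 + 4 + 6 + 2 + 24 + 2 = 53.
53 ÷ 24 = 2 complete bars with 5 sixteenth notes remaining = 10 thirty-second notes.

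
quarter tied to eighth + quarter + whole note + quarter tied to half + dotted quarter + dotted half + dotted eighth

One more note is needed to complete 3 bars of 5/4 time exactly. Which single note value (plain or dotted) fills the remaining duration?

3 bars of 5/4 = 60 sixteenth notes.
Express everything in sixteenth notes: quarter tied to eighth (quarter + eighth) = 6; quarter = 4; whole note = 16; quarter tied to half (quarter + half) = 12; dotted quarter = 6; dotted half = 12; dotted eighth = 3.
Total: 6 + 4 + 16 + 12 + 6 + 12 + 3 = 59.
Remaining: 60 − 59 = 1 sixteenth note, which is a sixteenth note.

sixteenth note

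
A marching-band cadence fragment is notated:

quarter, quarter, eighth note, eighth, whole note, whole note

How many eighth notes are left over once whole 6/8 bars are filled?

4

One bar of 6/8 = 6 eighth notes.
Each duration in eighth notes: quarter = 2; quarter = 2; eighth note = 1; eighth = 1; whole note = 8; whole note = 8.
Altogether 2 + 2 + 1 + 1 + 8 + 8 = 22.
22 ÷ 6 = 3 complete bars with 4 eighth notes remaining.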